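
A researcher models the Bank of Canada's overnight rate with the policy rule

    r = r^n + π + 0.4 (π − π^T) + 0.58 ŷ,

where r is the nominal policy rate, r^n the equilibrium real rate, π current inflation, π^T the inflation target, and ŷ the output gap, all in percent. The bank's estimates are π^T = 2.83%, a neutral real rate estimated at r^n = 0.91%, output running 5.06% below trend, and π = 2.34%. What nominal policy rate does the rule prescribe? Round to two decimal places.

Output 5.06% below potential → ŷ = -5.06.
r = 0.91 + 2.34 + 0.4 × (2.34 − 2.83) + 0.58 × (-5.06)
   = 0.91 + 2.34 − 0.196 − 2.9348 = 0.12

0.12%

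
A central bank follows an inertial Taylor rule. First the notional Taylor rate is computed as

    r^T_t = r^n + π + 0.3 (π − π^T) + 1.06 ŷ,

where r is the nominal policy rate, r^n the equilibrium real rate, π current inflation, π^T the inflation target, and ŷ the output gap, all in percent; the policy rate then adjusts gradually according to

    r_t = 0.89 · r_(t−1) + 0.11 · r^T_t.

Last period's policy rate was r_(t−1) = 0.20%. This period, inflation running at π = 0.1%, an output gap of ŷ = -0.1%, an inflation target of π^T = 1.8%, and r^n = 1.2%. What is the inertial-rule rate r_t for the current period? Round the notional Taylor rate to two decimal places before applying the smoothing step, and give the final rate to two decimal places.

0.25%

r^T_t = 1.2 + 0.1 + 0.3 × (0.1 − 1.8) + 1.06 × (-0.1)
   = 1.2 + 0.1 − 0.51 − 0.106 = 0.68
r_t = 0.89 × 0.20 + 0.11 × 0.68 = 0.178 + 0.0748 = 0.25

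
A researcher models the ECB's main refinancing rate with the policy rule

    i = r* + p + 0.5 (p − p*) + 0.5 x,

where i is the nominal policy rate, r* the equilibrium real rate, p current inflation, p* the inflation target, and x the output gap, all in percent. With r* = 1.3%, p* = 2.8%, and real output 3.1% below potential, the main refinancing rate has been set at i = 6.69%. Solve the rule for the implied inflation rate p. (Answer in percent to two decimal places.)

Output 3.1% below potential → x = -3.1.
Collecting p: i = r* + (1 + 0.5) p − 0.5 p* + 0.5 x
1.5 p = 6.69 − 1.3 + 0.5 × 2.8 − 0.5 × (-3.1) = 8.34
p = 8.34 / 1.5 = 5.56

5.56%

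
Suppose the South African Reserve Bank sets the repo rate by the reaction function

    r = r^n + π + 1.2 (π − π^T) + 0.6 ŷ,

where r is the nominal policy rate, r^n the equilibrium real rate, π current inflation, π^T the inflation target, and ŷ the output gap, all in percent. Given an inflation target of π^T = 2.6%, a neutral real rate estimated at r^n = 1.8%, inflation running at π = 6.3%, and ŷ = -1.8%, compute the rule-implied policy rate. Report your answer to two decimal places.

11.46%

r = 1.8 + 6.3 + 1.2 × (6.3 − 2.6) + 0.6 × (-1.8)
   = 1.8 + 6.3 + 4.44 − 1.08 = 11.46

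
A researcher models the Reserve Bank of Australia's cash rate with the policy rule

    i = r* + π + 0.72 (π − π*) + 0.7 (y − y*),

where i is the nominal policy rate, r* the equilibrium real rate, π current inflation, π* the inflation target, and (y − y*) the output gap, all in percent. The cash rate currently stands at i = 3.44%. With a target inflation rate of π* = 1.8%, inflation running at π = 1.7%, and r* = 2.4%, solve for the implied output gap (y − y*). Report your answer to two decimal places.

-0.84%

0.7 (y − y*) = 3.44 − 2.4 − 1.7 − 0.72 × (1.7 − 1.8) = -0.588
(y − y*) = -0.588 / 0.7 = -0.84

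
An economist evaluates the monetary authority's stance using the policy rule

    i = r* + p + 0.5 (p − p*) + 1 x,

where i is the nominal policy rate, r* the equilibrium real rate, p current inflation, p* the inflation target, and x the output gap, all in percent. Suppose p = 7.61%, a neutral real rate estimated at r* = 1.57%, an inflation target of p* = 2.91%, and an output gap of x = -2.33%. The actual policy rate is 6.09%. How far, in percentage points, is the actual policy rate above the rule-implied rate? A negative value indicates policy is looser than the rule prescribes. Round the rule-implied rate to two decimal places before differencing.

-3.11 pp

i = 1.57 + 7.61 + 0.5 × (7.61 − 2.91) + 1 × (-2.33)
   = 1.57 + 7.61 + 2.35 − 2.33 = 9.20
Deviation = 6.09 − 9.20 = -3.11 pp.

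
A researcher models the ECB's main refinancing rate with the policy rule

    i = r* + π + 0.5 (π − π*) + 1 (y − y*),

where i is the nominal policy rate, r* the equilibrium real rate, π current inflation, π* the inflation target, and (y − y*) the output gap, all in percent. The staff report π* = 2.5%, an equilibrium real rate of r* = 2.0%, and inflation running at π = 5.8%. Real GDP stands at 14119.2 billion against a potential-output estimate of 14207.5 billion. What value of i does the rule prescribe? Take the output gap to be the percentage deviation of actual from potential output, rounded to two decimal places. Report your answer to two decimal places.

Output gap = 100 × (14119.2 − 14207.5) / 14207.5 = -0.62%.
i = 2.00 + 5.80 + 0.5 × (5.80 − 2.50) + 1 × (-0.62)
   = 2.00 + 5.8 + 1.65 − 0.62 = 8.83

8.83%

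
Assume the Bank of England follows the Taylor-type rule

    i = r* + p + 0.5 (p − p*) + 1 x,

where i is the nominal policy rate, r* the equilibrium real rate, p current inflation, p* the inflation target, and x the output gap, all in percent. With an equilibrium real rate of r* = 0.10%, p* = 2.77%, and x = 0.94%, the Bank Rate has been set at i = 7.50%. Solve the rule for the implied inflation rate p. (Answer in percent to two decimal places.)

5.23%

Collecting p: i = r* + (1 + 0.5) p − 0.5 p* + 1 x
1.5 p = 7.50 − 0.10 + 0.5 × 2.77 − 1 × 0.94 = 7.845
p = 7.845 / 1.5 = 5.23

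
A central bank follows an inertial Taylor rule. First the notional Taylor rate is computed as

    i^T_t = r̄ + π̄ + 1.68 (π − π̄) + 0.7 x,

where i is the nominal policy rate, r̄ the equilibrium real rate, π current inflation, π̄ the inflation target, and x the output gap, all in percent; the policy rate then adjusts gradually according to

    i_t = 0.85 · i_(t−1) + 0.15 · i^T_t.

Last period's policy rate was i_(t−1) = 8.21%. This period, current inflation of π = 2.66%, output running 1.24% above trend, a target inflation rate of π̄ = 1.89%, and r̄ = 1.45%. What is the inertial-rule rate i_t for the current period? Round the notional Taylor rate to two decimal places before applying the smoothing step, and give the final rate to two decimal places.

Output 1.24% above potential → x = 1.24.
i^T_t = 1.45 + 1.89 + 1.68 × (2.66 − 1.89) + 0.7 × 1.24
   = 1.45 + 1.89 + 1.2936 + 0.868 = 5.50
i_t = 0.85 × 8.21 + 0.15 × 5.50 = 6.9785 + 0.825 = 7.80

7.80%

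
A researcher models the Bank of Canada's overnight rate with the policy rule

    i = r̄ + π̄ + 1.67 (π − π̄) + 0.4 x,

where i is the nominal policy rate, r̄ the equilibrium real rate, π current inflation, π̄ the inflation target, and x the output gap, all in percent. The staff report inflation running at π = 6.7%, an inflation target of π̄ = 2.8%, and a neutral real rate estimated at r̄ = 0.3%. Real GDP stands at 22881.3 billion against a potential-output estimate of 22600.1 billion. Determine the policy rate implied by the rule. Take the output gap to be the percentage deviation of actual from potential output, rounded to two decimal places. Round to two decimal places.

Output gap = 100 × (22881.3 − 22600.1) / 22600.1 = 1.24%.
i = 0.30 + 2.80 + 1.67 × (6.70 − 2.80) + 0.4 × 1.24
   = 0.30 + 2.8 + 6.513 + 0.496 = 10.11

10.11%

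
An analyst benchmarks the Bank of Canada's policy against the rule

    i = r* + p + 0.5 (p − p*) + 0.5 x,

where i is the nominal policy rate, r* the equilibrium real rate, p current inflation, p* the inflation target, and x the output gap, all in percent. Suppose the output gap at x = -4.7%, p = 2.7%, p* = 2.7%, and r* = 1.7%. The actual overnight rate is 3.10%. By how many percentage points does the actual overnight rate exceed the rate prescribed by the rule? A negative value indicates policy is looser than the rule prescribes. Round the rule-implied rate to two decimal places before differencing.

i = 1.7 + 2.7 + 0.5 × (2.7 − 2.7) + 0.5 × (-4.7)
   = 1.7 + 2.7 + 0 − 2.35 = 2.05
Deviation = 3.10 − 2.05 = 1.05 pp.

1.05 pp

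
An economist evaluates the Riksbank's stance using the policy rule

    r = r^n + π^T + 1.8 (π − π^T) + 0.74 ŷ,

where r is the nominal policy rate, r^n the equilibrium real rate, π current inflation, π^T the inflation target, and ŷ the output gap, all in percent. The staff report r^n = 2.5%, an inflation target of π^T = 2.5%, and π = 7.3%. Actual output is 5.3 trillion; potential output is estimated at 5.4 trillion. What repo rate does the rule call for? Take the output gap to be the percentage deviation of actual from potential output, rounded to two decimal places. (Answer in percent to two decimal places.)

Output gap = 100 × (5.3 − 5.4) / 5.4 = -1.85%.
r = 2.50 + 2.50 + 1.8 × (7.30 − 2.50) + 0.74 × (-1.85)
   = 2.50 + 2.5 + 8.64 − 1.369 = 12.27

12.27%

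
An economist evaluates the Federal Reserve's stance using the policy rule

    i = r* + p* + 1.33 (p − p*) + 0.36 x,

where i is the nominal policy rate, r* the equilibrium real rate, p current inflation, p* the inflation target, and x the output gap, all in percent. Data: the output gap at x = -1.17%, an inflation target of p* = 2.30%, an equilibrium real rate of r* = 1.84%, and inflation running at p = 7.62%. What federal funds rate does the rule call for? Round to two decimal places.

i = 1.84 + 2.30 + 1.33 × (7.62 − 2.30) + 0.36 × (-1.17)
   = 1.84 + 2.3 + 7.0756 − 0.4212 = 10.79

10.79%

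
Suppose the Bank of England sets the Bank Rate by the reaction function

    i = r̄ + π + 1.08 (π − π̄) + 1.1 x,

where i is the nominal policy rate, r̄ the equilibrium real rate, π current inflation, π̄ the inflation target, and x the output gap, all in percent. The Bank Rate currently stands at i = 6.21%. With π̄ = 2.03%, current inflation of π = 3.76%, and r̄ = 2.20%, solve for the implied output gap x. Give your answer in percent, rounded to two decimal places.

-1.47%

1.1 x = 6.21 − 2.20 − 3.76 − 1.08 × (3.76 − 2.03) = -1.6184
x = -1.6184 / 1.1 = -1.47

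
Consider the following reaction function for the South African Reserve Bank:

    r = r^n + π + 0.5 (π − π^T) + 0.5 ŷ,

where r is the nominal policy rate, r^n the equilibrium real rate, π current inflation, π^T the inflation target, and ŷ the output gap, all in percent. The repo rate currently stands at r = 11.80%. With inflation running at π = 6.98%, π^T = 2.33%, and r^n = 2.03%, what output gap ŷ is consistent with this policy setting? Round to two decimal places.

0.5 ŷ = 11.80 − 2.03 − 6.98 − 0.5 × (6.98 − 2.33) = 0.465
ŷ = 0.465 / 0.5 = 0.93

0.93%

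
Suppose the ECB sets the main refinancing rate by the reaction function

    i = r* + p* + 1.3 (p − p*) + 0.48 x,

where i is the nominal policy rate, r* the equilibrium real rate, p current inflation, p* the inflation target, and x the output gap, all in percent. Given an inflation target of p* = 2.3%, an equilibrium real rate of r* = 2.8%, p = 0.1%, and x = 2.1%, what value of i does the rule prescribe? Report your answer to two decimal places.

3.25%

i = 2.8 + 2.3 + 1.3 × (0.1 − 2.3) + 0.48 × 2.1
   = 2.8 + 2.3 − 2.86 + 1.008 = 3.25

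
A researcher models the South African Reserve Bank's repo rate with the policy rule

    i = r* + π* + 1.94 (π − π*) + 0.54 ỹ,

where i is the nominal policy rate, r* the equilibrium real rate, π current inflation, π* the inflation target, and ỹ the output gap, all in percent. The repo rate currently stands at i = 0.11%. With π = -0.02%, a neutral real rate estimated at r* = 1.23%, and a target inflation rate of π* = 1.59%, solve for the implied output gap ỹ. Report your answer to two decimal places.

0.54 ỹ = 0.11 − 1.23 − 1.59 − 1.94 × ((-0.02) − 1.59) = 0.4134
ỹ = 0.4134 / 0.54 = 0.77

0.77%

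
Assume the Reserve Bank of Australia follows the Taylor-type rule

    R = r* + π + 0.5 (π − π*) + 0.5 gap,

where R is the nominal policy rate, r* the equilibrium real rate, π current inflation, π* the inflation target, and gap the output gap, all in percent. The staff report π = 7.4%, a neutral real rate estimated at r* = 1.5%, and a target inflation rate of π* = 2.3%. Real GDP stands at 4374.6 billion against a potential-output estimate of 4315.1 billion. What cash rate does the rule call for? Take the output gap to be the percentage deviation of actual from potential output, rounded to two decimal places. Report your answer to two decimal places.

12.14%

Output gap = 100 × (4374.6 − 4315.1) / 4315.1 = 1.38%.
R = 1.50 + 7.40 + 0.5 × (7.40 − 2.30) + 0.5 × 1.38
   = 1.50 + 7.4 + 2.55 + 0.69 = 12.14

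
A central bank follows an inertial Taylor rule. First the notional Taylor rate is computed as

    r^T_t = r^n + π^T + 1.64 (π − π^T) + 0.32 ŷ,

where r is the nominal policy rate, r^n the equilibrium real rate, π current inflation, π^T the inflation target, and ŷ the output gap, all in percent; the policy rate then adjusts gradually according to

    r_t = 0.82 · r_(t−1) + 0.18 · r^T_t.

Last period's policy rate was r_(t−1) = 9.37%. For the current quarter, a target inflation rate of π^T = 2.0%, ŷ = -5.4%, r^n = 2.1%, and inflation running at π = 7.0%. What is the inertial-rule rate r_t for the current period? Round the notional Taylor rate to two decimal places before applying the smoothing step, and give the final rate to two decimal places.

r^T_t = 2.1 + 2.0 + 1.64 × (7.0 − 2.0) + 0.32 × (-5.4)
   = 2.1 + 2 + 8.2 − 1.728 = 10.57
r_t = 0.82 × 9.37 + 0.18 × 10.57 = 7.6834 + 1.9026 = 9.59

9.59%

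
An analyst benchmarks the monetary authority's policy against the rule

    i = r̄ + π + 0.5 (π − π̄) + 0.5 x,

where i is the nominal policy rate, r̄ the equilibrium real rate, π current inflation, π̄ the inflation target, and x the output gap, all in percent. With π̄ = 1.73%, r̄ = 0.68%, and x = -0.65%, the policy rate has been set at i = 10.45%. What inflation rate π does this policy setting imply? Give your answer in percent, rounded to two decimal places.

7.31%

Collecting π: i = r̄ + (1 + 0.5) π − 0.5 π̄ + 0.5 x
1.5 π = 10.45 − 0.68 + 0.5 × 1.73 − 0.5 × (-0.65) = 10.96
π = 10.96 / 1.5 = 7.31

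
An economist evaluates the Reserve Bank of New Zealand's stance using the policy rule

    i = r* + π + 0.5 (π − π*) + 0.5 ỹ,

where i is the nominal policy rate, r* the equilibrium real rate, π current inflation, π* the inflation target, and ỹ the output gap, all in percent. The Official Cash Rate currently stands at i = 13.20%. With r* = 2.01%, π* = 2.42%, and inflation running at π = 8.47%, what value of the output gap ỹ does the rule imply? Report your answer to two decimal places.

-0.61%

0.5 ỹ = 13.20 − 2.01 − 8.47 − 0.5 × (8.47 − 2.42) = -0.305
ỹ = -0.305 / 0.5 = -0.61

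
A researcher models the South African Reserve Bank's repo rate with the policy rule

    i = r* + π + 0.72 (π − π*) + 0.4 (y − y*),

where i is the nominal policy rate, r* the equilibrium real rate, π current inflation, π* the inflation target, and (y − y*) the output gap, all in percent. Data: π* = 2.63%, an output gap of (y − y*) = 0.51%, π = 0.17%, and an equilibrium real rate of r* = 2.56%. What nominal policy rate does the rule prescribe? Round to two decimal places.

i = 2.56 + 0.17 + 0.72 × (0.17 − 2.63) + 0.4 × 0.51
   = 2.56 + 0.17 − 1.7712 + 0.204 = 1.16

1.16%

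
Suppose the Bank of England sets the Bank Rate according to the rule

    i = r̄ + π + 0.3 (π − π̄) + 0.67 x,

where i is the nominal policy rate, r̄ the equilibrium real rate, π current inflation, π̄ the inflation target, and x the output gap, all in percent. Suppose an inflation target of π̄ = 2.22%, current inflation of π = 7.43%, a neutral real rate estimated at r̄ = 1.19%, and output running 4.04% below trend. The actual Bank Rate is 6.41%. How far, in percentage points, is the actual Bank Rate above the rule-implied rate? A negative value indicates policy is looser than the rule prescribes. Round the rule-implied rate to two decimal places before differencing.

-1.07 pp

Output 4.04% below potential → x = -4.04.
i = 1.19 + 7.43 + 0.3 × (7.43 − 2.22) + 0.67 × (-4.04)
   = 1.19 + 7.43 + 1.563 − 2.7068 = 7.48
Deviation = 6.41 − 7.48 = -1.07 pp.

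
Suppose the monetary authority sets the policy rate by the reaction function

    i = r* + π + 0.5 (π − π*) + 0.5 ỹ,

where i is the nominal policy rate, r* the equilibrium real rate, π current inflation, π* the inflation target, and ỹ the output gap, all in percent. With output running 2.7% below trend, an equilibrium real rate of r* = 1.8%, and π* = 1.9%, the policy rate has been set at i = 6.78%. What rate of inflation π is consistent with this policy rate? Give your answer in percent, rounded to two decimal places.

4.85%

Output 2.7% below potential → ỹ = -2.7.
Collecting π: i = r* + (1 + 0.5) π − 0.5 π* + 0.5 ỹ
1.5 π = 6.78 − 1.8 + 0.5 × 1.9 − 0.5 × (-2.7) = 7.28
π = 7.28 / 1.5 = 4.85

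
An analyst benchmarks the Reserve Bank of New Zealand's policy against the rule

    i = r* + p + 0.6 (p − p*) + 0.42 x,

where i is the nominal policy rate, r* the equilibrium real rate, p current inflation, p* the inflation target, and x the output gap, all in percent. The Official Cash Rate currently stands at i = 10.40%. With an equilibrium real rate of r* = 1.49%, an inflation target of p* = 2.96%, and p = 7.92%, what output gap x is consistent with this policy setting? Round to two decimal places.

-4.73%

0.42 x = 10.40 − 1.49 − 7.92 − 0.6 × (7.92 − 2.96) = -1.986
x = -1.986 / 0.42 = -4.73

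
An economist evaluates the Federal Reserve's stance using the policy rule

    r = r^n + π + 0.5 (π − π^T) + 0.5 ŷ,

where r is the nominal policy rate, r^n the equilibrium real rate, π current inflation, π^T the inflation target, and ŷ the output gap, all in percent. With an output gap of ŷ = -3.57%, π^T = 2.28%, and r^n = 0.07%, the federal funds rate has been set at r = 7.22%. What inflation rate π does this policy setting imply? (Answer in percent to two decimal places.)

6.72%

Collecting π: r = r^n + (1 + 0.5) π − 0.5 π^T + 0.5 ŷ
1.5 π = 7.22 − 0.07 + 0.5 × 2.28 − 0.5 × (-3.57) = 10.075
π = 10.075 / 1.5 = 6.72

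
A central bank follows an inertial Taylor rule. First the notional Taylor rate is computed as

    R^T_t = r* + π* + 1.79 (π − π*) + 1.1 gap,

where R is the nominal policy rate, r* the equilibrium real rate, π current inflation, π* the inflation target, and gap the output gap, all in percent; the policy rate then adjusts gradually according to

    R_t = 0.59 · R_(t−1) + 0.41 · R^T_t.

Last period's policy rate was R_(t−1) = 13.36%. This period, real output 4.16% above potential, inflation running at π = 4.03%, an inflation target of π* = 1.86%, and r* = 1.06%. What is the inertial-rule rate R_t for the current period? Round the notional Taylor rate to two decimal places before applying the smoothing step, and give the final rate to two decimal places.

Output 4.16% above potential → gap = 4.16.
R^T_t = 1.06 + 1.86 + 1.79 × (4.03 − 1.86) + 1.1 × 4.16
   = 1.06 + 1.86 + 3.8843 + 4.576 = 11.38
R_t = 0.59 × 13.36 + 0.41 × 11.38 = 7.8824 + 4.6658 = 12.55

12.55%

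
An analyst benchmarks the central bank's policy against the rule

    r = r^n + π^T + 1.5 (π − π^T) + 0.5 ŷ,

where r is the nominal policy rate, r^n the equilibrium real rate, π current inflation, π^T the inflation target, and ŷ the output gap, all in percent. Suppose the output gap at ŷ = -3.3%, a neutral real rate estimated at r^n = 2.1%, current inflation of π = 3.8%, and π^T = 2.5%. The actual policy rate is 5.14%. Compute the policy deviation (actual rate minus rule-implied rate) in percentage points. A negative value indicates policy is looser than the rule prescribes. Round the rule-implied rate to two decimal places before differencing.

0.24 pp

r = 2.1 + 2.5 + 1.5 × (3.8 − 2.5) + 0.5 × (-3.3)
   = 2.1 + 2.5 + 1.95 − 1.65 = 4.90
Deviation = 5.14 − 4.90 = 0.24 pp.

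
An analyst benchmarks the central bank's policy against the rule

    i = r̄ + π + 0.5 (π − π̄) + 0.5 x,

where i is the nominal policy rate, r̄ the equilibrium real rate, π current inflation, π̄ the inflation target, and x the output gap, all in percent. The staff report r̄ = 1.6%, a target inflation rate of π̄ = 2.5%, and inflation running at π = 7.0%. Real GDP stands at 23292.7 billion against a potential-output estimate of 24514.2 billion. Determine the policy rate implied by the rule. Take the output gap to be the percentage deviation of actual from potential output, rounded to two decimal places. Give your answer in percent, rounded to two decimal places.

Output gap = 100 × (23292.7 − 24514.2) / 24514.2 = -4.98%.
i = 1.60 + 7.00 + 0.5 × (7.00 − 2.50) + 0.5 × (-4.98)
   = 1.60 + 7 + 2.25 − 2.49 = 8.36

8.36%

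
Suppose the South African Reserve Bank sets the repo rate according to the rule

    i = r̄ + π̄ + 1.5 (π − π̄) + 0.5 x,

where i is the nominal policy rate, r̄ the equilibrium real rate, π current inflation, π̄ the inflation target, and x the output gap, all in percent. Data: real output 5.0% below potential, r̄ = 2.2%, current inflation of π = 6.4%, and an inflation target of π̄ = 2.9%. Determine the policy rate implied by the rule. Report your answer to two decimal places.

Output 5.0% below potential → x = -5.0.
i = 2.2 + 2.9 + 1.5 × (6.4 − 2.9) + 0.5 × (-5.0)
   = 2.2 + 2.9 + 5.25 − 2.5 = 7.85

7.85%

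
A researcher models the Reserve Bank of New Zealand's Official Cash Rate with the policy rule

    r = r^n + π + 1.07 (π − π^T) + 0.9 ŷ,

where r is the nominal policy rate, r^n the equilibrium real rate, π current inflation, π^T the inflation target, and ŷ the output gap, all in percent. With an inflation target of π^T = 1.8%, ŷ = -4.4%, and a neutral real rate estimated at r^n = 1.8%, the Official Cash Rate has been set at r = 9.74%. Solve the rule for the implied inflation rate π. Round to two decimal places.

6.68%

Collecting π: r = r^n + (1 + 1.07) π − 1.07 π^T + 0.9 ŷ
2.07 π = 9.74 − 1.8 + 1.07 × 1.8 − 0.9 × (-4.4) = 13.826
π = 13.826 / 2.07 = 6.68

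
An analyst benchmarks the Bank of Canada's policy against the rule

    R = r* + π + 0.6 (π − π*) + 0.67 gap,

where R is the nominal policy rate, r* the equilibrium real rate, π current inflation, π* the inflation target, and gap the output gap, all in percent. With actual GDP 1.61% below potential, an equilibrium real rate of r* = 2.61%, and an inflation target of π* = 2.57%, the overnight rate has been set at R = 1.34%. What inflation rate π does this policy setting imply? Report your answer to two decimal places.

Output 1.61% below potential → gap = -1.61.
Collecting π: R = r* + (1 + 0.6) π − 0.6 π* + 0.67 gap
1.6 π = 1.34 − 2.61 + 0.6 × 2.57 − 0.67 × (-1.61) = 1.3507
π = 1.3507 / 1.6 = 0.84

0.84%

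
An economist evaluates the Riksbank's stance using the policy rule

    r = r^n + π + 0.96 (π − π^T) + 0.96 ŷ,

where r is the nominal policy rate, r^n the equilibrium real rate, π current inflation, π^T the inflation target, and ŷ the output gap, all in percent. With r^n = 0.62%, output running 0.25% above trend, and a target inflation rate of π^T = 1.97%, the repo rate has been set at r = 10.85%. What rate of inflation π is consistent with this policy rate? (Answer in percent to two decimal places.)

Output 0.25% above potential → ŷ = 0.25.
Collecting π: r = r^n + (1 + 0.96) π − 0.96 π^T + 0.96 ŷ
1.96 π = 10.85 − 0.62 + 0.96 × 1.97 − 0.96 × 0.25 = 11.8812
π = 11.8812 / 1.96 = 6.06

6.06%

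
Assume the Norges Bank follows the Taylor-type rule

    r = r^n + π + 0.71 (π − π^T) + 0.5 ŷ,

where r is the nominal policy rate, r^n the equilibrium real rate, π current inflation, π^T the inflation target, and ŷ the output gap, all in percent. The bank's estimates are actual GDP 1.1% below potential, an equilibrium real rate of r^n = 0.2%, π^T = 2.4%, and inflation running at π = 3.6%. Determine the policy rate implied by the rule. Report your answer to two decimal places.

Output 1.1% below potential → ŷ = -1.1.
r = 0.2 + 3.6 + 0.71 × (3.6 − 2.4) + 0.5 × (-1.1)
   = 0.2 + 3.6 + 0.852 − 0.55 = 4.10

4.10%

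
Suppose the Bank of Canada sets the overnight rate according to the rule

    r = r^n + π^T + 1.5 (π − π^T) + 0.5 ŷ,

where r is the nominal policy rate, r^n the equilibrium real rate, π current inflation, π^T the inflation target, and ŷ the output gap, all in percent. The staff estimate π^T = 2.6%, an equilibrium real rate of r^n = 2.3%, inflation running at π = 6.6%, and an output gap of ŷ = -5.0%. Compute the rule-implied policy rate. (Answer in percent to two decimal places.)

r = 2.3 + 2.6 + 1.5 × (6.6 − 2.6) + 0.5 × (-5.0)
   = 2.3 + 2.6 + 6 − 2.5 = 8.40

8.40%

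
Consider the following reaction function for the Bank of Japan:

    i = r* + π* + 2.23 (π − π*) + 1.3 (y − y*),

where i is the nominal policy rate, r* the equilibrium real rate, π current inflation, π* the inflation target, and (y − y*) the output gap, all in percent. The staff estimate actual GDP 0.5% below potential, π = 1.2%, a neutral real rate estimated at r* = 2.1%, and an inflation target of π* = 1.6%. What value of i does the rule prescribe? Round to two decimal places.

2.16%

Output 0.5% below potential → (y − y*) = -0.5.
i = 2.1 + 1.6 + 2.23 × (1.2 − 1.6) + 1.3 × (-0.5)
   = 2.1 + 1.6 − 0.892 − 0.65 = 2.16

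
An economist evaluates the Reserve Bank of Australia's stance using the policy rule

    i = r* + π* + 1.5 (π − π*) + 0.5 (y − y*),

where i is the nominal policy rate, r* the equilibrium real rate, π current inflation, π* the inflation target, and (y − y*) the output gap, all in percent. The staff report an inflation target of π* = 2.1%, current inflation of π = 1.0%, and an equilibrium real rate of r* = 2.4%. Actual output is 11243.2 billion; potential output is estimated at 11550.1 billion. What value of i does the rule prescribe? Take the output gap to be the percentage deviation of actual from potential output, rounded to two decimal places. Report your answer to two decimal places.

Output gap = 100 × (11243.2 − 11550.1) / 11550.1 = -2.66%.
i = 2.40 + 2.10 + 1.5 × (1.00 − 2.10) + 0.5 × (-2.66)
   = 2.40 + 2.1 − 1.65 − 1.33 = 1.52

1.52%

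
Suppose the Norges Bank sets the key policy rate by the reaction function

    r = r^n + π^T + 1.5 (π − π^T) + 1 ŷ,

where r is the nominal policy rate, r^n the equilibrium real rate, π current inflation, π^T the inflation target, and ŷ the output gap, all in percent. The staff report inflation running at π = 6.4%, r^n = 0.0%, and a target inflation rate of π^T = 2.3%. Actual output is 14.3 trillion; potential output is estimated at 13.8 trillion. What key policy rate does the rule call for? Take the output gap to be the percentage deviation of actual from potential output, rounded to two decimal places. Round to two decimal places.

12.07%

Output gap = 100 × (14.3 − 13.8) / 13.8 = 3.62%.
r = 0.00 + 2.30 + 1.5 × (6.40 − 2.30) + 1 × 3.62
   = 0.00 + 2.3 + 6.15 + 3.62 = 12.07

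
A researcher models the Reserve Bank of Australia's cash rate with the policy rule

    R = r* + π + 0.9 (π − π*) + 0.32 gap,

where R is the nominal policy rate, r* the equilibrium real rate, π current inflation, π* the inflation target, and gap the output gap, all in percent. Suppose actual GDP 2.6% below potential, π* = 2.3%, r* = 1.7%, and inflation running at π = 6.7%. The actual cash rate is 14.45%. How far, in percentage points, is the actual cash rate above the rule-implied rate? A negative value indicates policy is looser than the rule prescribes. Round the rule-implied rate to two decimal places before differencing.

2.92 pp

Output 2.6% below potential → gap = -2.6.
R = 1.7 + 6.7 + 0.9 × (6.7 − 2.3) + 0.32 × (-2.6)
   = 1.7 + 6.7 + 3.96 − 0.832 = 11.53
Deviation = 14.45 − 11.53 = 2.92 pp.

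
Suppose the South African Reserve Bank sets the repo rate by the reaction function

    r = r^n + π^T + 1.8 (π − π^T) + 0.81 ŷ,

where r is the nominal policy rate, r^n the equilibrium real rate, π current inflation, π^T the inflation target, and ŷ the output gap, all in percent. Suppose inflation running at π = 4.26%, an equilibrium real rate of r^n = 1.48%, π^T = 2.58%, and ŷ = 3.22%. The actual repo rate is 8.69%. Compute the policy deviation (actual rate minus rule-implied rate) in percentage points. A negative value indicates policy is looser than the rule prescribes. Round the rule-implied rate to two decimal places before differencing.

r = 1.48 + 2.58 + 1.8 × (4.26 − 2.58) + 0.81 × 3.22
   = 1.48 + 2.58 + 3.024 + 2.6082 = 9.69
Deviation = 8.69 − 9.69 = -1.00 pp.

-1.00 pp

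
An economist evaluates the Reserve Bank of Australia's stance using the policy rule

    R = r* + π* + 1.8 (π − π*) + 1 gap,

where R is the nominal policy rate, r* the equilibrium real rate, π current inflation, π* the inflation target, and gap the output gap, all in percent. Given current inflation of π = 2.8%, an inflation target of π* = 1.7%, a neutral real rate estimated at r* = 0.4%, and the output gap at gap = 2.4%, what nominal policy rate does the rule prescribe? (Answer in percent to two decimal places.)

6.48%

R = 0.4 + 1.7 + 1.8 × (2.8 − 1.7) + 1 × 2.4
   = 0.4 + 1.7 + 1.98 + 2.4 = 6.48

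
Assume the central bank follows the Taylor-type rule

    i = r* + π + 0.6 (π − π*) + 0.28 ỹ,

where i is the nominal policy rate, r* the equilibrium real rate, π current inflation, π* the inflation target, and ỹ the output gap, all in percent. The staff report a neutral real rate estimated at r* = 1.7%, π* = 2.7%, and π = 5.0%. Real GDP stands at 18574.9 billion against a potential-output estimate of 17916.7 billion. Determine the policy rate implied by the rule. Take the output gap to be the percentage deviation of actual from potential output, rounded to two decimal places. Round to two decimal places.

9.11%

Output gap = 100 × (18574.9 − 17916.7) / 17916.7 = 3.67%.
i = 1.70 + 5.00 + 0.6 × (5.00 − 2.70) + 0.28 × 3.67
   = 1.70 + 5 + 1.38 + 1.0276 = 9.11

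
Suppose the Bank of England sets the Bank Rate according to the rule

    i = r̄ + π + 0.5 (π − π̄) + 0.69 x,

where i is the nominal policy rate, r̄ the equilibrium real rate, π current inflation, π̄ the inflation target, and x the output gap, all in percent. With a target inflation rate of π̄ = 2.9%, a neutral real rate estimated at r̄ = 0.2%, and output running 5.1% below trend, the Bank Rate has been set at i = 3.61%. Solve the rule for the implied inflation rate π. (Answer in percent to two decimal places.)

5.59%

Output 5.1% below potential → x = -5.1.
Collecting π: i = r̄ + (1 + 0.5) π − 0.5 π̄ + 0.69 x
1.5 π = 3.61 − 0.2 + 0.5 × 2.9 − 0.69 × (-5.1) = 8.379
π = 8.379 / 1.5 = 5.59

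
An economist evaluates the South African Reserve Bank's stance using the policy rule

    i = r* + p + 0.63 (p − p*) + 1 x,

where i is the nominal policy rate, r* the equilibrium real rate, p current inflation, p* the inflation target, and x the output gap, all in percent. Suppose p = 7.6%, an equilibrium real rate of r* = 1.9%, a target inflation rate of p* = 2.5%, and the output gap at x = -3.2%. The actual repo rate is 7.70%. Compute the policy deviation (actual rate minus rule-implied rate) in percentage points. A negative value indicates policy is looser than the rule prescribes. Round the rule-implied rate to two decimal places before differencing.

i = 1.9 + 7.6 + 0.63 × (7.6 − 2.5) + 1 × (-3.2)
   = 1.9 + 7.6 + 3.213 − 3.2 = 9.51
Deviation = 7.70 − 9.51 = -1.81 pp.

-1.81 pp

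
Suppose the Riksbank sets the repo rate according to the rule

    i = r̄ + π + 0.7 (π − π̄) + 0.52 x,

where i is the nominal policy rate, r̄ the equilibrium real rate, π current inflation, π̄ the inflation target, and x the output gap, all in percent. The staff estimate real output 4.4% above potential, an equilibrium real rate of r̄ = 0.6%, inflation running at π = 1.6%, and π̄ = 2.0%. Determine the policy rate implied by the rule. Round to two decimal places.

4.21%

Output 4.4% above potential → x = 4.4.
i = 0.6 + 1.6 + 0.7 × (1.6 − 2.0) + 0.52 × 4.4
   = 0.6 + 1.6 − 0.28 + 2.288 = 4.21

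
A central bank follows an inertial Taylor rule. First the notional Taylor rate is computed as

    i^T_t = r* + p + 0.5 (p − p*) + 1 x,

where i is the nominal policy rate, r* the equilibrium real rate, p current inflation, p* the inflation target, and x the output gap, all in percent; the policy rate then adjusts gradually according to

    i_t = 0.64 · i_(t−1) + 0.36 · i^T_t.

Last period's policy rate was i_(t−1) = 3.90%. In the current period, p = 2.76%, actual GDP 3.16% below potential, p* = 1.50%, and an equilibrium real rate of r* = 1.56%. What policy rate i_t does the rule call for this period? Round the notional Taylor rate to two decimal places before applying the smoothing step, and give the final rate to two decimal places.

3.14%

Output 3.16% below potential → x = -3.16.
i^T_t = 1.56 + 2.76 + 0.5 × (2.76 − 1.50) + 1 × (-3.16)
   = 1.56 + 2.76 + 0.63 − 3.16 = 1.79
i_t = 0.64 × 3.90 + 0.36 × 1.79 = 2.496 + 0.6444 = 3.14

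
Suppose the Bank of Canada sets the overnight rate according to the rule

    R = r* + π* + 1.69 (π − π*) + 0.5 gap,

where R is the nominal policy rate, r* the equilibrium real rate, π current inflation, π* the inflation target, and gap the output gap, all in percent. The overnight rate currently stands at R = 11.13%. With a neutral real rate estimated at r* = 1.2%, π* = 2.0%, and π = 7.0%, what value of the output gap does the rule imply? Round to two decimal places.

0.5 gap = 11.13 − 1.2 − 2.0 − 1.69 × (7.0 − 2.0) = -0.52
gap = -0.52 / 0.5 = -1.04

-1.04%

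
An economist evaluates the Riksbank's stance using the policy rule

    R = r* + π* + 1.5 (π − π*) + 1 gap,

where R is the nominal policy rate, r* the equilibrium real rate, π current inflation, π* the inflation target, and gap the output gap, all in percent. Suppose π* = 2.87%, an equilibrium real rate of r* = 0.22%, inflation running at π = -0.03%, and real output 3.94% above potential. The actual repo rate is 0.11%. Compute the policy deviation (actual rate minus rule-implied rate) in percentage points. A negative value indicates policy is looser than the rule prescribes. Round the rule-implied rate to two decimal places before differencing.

-2.57 pp

Output 3.94% above potential → gap = 3.94.
R = 0.22 + 2.87 + 1.5 × (-0.03 − 2.87) + 1 × 3.94
   = 0.22 + 2.87 − 4.35 + 3.94 = 2.68
Deviation = 0.11 − 2.68 = -2.57 pp.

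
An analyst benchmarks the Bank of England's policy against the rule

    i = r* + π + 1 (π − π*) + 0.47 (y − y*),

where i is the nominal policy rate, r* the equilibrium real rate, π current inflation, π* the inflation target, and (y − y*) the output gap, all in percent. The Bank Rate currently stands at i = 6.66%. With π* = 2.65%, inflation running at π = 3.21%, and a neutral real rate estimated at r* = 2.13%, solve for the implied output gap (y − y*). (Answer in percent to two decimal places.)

1.62%

0.47 (y − y*) = 6.66 − 2.13 − 3.21 − 1 × (3.21 − 2.65) = 0.76
(y − y*) = 0.76 / 0.47 = 1.62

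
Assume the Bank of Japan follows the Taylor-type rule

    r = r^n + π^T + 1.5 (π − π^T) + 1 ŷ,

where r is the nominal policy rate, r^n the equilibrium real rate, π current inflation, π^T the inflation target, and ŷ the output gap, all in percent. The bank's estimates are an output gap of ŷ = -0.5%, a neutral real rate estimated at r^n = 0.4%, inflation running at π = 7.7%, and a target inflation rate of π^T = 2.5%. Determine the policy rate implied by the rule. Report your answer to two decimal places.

r = 0.4 + 2.5 + 1.5 × (7.7 − 2.5) + 1 × (-0.5)
   = 0.4 + 2.5 + 7.8 − 0.5 = 10.20

10.20%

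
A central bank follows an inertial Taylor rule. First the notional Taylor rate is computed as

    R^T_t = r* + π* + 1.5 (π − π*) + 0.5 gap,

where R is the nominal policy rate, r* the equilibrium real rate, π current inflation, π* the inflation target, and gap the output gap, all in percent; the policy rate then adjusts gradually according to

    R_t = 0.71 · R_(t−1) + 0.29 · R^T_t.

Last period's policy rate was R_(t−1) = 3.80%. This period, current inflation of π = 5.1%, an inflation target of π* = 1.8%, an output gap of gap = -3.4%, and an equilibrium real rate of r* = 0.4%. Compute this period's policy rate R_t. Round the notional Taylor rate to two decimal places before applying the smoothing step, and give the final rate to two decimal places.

R^T_t = 0.4 + 1.8 + 1.5 × (5.1 − 1.8) + 0.5 × (-3.4)
   = 0.4 + 1.8 + 4.95 − 1.7 = 5.45
R_t = 0.71 × 3.80 + 0.29 × 5.45 = 2.698 + 1.5805 = 4.28

4.28%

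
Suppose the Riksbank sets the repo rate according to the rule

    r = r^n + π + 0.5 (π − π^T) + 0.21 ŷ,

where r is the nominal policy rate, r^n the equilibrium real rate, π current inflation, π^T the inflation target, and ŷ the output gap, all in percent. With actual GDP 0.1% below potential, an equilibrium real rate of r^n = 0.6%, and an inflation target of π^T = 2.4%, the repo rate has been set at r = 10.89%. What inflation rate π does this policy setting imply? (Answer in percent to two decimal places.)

Output 0.1% below potential → ŷ = -0.1.
Collecting π: r = r^n + (1 + 0.5) π − 0.5 π^T + 0.21 ŷ
1.5 π = 10.89 − 0.6 + 0.5 × 2.4 − 0.21 × (-0.1) = 11.511
π = 11.511 / 1.5 = 7.67

7.67%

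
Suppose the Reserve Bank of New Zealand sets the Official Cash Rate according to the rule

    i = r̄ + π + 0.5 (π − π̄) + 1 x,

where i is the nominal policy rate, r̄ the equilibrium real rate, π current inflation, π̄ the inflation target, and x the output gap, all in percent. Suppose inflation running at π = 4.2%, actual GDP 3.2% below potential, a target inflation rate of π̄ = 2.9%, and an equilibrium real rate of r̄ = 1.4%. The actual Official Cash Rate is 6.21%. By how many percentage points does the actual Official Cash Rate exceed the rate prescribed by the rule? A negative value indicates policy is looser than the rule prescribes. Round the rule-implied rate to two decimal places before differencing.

Output 3.2% below potential → x = -3.2.
i = 1.4 + 4.2 + 0.5 × (4.2 − 2.9) + 1 × (-3.2)
   = 1.4 + 4.2 + 0.65 − 3.2 = 3.05
Deviation = 6.21 − 3.05 = 3.16 pp.

3.16 pp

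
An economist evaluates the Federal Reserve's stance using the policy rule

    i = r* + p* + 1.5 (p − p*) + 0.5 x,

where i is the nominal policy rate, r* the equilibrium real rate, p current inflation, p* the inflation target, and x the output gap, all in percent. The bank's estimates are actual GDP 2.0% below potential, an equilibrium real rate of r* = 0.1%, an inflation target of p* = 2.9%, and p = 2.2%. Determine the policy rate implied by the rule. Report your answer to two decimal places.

Output 2.0% below potential → x = -2.0.
i = 0.1 + 2.9 + 1.5 × (2.2 − 2.9) + 0.5 × (-2.0)
   = 0.1 + 2.9 − 1.05 − 1 = 0.95

0.95%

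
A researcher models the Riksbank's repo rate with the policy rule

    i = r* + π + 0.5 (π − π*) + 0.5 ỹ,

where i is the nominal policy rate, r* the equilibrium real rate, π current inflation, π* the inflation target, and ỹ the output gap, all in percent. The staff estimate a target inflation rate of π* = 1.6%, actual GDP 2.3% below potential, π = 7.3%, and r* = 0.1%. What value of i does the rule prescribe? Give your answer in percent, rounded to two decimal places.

Output 2.3% below potential → ỹ = -2.3.
i = 0.1 + 7.3 + 0.5 × (7.3 − 1.6) + 0.5 × (-2.3)
   = 0.1 + 7.3 + 2.85 − 1.15 = 9.10

9.10%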